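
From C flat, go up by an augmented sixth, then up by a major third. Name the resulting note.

An augmented sixth up from Cb is A (letter A, 10 semitones up).
A major third up from A is C# (letter C, 4 semitones up).

C#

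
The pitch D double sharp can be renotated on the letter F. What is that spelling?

Fb

Plain F sits 1 semitone above D##, so on the letter F the same pitch needs a flat: Fb.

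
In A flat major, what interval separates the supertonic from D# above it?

augmented third

The supertonic of Ab major is Bb.
Bb up to D#: letters B→D make it a third; 5 semitones makes it augmented.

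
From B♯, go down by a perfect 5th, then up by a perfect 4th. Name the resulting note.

A#

A perfect fifth down from B# is E# (letter E, 7 semitones down).
A perfect fourth up from E# is A# (letter A, 5 semitones up).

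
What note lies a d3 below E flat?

C#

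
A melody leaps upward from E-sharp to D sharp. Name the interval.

The letter names run E→D, a span of 6 letter steps, so the interval is some kind of seventh.
E# to D# is 10 semitones. A major seventh is 11, so 10 makes it minor.

minor seventh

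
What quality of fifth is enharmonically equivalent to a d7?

doubly augmented

A diminished seventh spans 9 semitones.
A fifth spanning 9 semitones is doubly augmented (the perfect fifth is 7).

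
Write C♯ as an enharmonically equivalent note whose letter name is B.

C# is pitch class 1. The letter B alone is pitch class 11.
To reach pitch class 1 from B requires an offset of +2 semitones, i.e. double sharp: B##.

B##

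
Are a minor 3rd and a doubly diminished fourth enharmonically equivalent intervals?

Yes

A minor third spans 3 semitones; a doubly diminished fourth spans 3.
They are enharmonically equivalent.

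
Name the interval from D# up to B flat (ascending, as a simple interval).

Counting letters D–E–F–G–A–B gives a sixth.
D#→Bb = 7 semitones, 2 narrower than the major sixth (9), so diminished.

diminished sixth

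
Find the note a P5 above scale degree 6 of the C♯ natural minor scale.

E

Scale degree 6 of C# natural minor is A.
A perfect fifth (7 semitones) above A lands on the letter E, giving E.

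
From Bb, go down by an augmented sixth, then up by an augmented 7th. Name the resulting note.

C

An augmented sixth down from Bb is Dbb (letter D, 10 semitones down).
An augmented seventh up from Dbb is C (letter C, 12 semitones up).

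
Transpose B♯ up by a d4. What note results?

E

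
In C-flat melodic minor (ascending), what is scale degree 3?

Ebb

Degree 3 takes the letter 2 steps above C, which is E.
In melodic minor (ascending), degree 3 sits 3 semitones above the tonic. Cb + 3 semitones is pitch class 2, spelled on E as Ebb.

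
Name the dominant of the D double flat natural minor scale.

Abb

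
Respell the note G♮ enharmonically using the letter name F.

F##

G is pitch class 7. The letter F alone is pitch class 5.
To reach pitch class 7 from F requires an offset of +2 semitones, i.e. double sharp: F##.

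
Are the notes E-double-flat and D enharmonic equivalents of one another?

Yes

Ebb = pitch class 2 and D = pitch class 2 — the same pitch class, so they are enharmonic equivalents.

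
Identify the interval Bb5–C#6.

The letter names run B→C, a span of 1 letter step, so the interval is some kind of second.
Bb to C# is 3 semitones. A major second is 2, so 3 makes it augmented.

augmented second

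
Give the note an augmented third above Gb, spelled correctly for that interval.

B

A third above G lands on the letter B.
An augmented third spans 5 semitones, so Gb moves to pitch class 11. On the letter B that is B.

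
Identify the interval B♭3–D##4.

Counting letters B–C–D gives a third.
Bb→D## = 6 semitones, 2 wider than the major third (4), so doubly augmented.

doubly augmented third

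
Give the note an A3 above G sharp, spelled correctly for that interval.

A third above G lands on the letter B.
An augmented third spans 5 semitones, so G# moves to pitch class 1. On the letter B that is B##.

B##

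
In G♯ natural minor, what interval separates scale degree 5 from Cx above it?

major seventh

Scale degree 5 of G# natural minor is D#.
D# up to C##: letters D→C make it a seventh; 11 semitones makes it major.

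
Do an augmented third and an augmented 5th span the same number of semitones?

An augmented third spans 5 semitones; an augmented fifth spans 8.
The spans differ, so they are not enharmonic equivalents.

No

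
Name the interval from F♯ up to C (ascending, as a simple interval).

diminished fifth

Counting letters F–G–A–B–C gives a fifth.
F#→C = 6 semitones, 1 narrower than the perfect fifth (7), so diminished.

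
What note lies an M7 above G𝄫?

Fb

A seventh above G lands on the letter F.
A major seventh spans 11 semitones, so Gbb moves to pitch class 4. On the letter F that is Fb.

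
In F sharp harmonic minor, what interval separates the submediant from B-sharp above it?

augmented sixth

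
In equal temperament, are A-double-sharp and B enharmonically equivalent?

Yes

A## = pitch class 11 and B = pitch class 11 — the same pitch class, so they are enharmonic equivalents.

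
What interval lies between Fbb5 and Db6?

The letter names run F→D, a span of 5 letter steps, so the interval is some kind of sixth.
Fbb to Db is 10 semitones. A major sixth is 9, so 10 makes it augmented.

augmented sixth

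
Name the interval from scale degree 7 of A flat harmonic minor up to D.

Scale degree 7 of Ab harmonic minor is G.
G up to D: letters G→D make it a fifth; 7 semitones makes it perfect.

perfect fifth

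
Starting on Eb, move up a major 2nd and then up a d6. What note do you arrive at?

Dbb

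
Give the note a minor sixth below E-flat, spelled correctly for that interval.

E down a major sixth is G, so the target letter is G.
From Eb, a minor sixth is 8 semitones down: G.

G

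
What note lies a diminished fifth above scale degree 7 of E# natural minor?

A

Scale degree 7 of E# natural minor is D#.
A diminished fifth (6 semitones) above D# lands on the letter A, giving A.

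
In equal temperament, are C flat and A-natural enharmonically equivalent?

No

Cb is pitch class 11; A is pitch class 9.
The pitch classes differ (11 vs. 9), so they are not enharmonic equivalents.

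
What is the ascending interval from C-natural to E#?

Counting letters C–D–E gives a third.
C→E# = 5 semitones, 1 wider than the major third (4), so augmented.

augmented third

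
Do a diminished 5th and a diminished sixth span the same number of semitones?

A diminished fifth spans 6 semitones; a diminished sixth spans 7.
The spans differ, so they are not enharmonic equivalents.

No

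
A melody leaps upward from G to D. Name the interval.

perfect fifth

Counting letters G–A–B–C–D gives a fifth.
G→D = 7 semitones, exactly the perfect fifth.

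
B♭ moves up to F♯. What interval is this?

augmented fifth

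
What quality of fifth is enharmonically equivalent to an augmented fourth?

An augmented fourth spans 6 semitones.
A fifth spanning 6 semitones is diminished (the perfect fifth is 7).

diminished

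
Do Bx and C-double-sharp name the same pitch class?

No

Two spellings are enharmonically equivalent only if they share a pitch class.
Here B## → 1, C## → 2; 1 ≠ 2, so they are not.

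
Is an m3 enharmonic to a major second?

No

A minor third spans 3 semitones; a major second spans 2.
The spans differ, so they are not enharmonic equivalents.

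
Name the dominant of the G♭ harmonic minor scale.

Db

The Gb harmonic minor scale runs Gb Ab Bbb Cb Db Ebb F.
Degree 5 is Db.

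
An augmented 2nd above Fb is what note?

A second above F lands on the letter G.
An augmented second spans 3 semitones, so Fb moves to pitch class 7. On the letter G that is G.

G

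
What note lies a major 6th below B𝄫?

Dbb

B down a major sixth is D, so the target letter is D.
From Bbb, a major sixth is 9 semitones down: Dbb.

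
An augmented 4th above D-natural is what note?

D up a perfect fourth is G, so the target letter is G.
From D, an augmented fourth is 6 semitones up: G#.

G#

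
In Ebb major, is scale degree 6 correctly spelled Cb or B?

Each scale degree takes a distinct letter name. Degree 6 of a scale on E must use the letter C.
Cb and B are enharmonically the same pitch, but only Cb uses the letter C, so it is the correct spelling here.

Cb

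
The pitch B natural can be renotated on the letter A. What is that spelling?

Plain A sits 2 semitones below B, so on the letter A the same pitch needs a double sharp: A##.

A##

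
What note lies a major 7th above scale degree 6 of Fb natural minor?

Cb

Scale degree 6 of Fb natural minor is Dbb.
A major seventh (11 semitones) above Dbb lands on the letter C, giving Cb.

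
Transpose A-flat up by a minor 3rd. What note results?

A third above A lands on the letter C.
A minor third spans 3 semitones, so Ab moves to pitch class 11. On the letter C that is Cb.

Cb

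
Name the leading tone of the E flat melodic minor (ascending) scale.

The Eb melodic minor (ascending) scale runs Eb F Gb Ab Bb C D.
Degree 7 is D.

D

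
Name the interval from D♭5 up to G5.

The letter names run D→G, a span of 3 letter steps, so the interval is some kind of fourth.
Db to G is 6 semitones. A perfect fourth is 5, so 6 makes it augmented.

augmented fourth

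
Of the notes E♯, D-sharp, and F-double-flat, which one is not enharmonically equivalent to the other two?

In 12-tone equal temperament, enharmonic equivalents share a pitch class. E# is pitch class 5; D# is pitch class 3; Fbb is pitch class 3.
D# and Fbb share pitch class 3, while E# is pitch class 5.

E#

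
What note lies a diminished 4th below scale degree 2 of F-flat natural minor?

D

Scale degree 2 of Fb natural minor is Gb.
A diminished fourth (4 semitones) below Gb lands on the letter D, giving D.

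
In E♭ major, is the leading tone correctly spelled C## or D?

D

Each scale degree takes a distinct letter name. Degree 7 of a scale on E must use the letter D.
D and C## are enharmonically the same pitch, but only D uses the letter D, so it is the correct spelling here.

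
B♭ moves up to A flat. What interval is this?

minor seventh

Counting letters B–C–D–E–F–G–A gives a seventh.
Bb→Ab = 10 semitones, 1 narrower than the major seventh (11), so minor.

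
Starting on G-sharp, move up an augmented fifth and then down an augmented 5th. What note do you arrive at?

An augmented fifth up from G# is D## (letter D, 8 semitones up).
An augmented fifth down from D## is G# (letter G, 8 semitones down).

G#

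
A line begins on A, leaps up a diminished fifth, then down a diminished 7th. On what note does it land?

A diminished fifth up from A is Eb (letter E, 6 semitones up).
A diminished seventh down from Eb is F# (letter F, 9 semitones down).

F#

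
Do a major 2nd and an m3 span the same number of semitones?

A major second spans 2 semitones; a minor third spans 3.
The spans differ, so they are not enharmonic equivalents.

No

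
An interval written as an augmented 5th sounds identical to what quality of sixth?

minor

An augmented fifth spans 8 semitones.
A sixth spanning 8 semitones is minor (the major sixth is 9).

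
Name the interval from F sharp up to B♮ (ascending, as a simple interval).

The letter names run F→B, a span of 3 letter steps, so the interval is some kind of fourth.
F# to B is 5 semitones. A perfect fourth is 5, so 5 makes it perfect.

perfect fourth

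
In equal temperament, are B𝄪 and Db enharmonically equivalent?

Yes

B## is pitch class 1; Db is pitch class 1.
All spellings map to pitch class 1, so they are enharmonically equivalent.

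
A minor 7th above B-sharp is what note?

A seventh above B lands on the letter A.
A minor seventh spans 10 semitones, so B# moves to pitch class 10. On the letter A that is A#.

A#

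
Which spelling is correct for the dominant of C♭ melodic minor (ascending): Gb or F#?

Each scale degree takes a distinct letter name. Degree 5 of a scale on C must use the letter G.
Gb and F# are enharmonically the same pitch, but only Gb uses the letter G, so it is the correct spelling here.

Gb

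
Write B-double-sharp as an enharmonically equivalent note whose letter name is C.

C#

Plain C sits 1 semitone below B##, so on the letter C the same pitch needs a sharp: C#.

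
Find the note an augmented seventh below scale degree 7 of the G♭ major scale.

Scale degree 7 of Gb major is F.
An augmented seventh (12 semitones) below F lands on the letter G, giving Gbb.

Gbb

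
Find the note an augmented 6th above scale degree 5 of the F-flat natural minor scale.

A

Scale degree 5 of Fb natural minor is Cb.
An augmented sixth (10 semitones) above Cb lands on the letter A, giving A.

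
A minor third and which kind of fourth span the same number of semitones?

A minor third spans 3 semitones.
A fourth spanning 3 semitones is doubly diminished (the perfect fourth is 5).

doubly diminished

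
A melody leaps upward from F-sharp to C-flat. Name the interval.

doubly diminished fifth

The letter names run F→C, a span of 4 letter steps, so the interval is some kind of fifth.
F# to Cb is 5 semitones. A perfect fifth is 7, so 5 makes it doubly diminished.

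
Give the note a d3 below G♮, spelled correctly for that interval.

E#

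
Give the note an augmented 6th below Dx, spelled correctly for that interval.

A sixth below D lands on the letter F.
An augmented sixth spans 10 semitones, so D## moves to pitch class 6. On the letter F that is F#.

F#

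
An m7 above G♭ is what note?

Fb

A seventh above G lands on the letter F.
A minor seventh spans 10 semitones, so Gb moves to pitch class 4. On the letter F that is Fb.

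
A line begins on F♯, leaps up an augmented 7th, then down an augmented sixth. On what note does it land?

G#

An augmented seventh up from F# is E## (letter E, 12 semitones up).
An augmented sixth down from E## is G# (letter G, 10 semitones down).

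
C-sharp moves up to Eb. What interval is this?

The letter names run C→E, a span of 2 letter steps, so the interval is some kind of third.
C# to Eb is 2 semitones. A major third is 4, so 2 makes it diminished.

diminished third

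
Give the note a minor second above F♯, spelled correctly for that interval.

A second above F lands on the letter G.
A minor second spans 1 semitone, so F# moves to pitch class 7. On the letter G that is G.

G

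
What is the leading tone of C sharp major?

The C# major scale runs C# D# E# F# G# A# B#.
Degree 7 is B#.

B#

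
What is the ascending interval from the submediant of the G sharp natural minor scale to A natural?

perfect fourth

The submediant of G# natural minor is E.
E up to A: letters E→A make it a fourth; 5 semitones makes it perfect.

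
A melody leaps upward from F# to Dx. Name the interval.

The letter names run F→D, a span of 5 letter steps, so the interval is some kind of sixth.
F# to D## is 10 semitones. A major sixth is 9, so 10 makes it augmented.

augmented sixth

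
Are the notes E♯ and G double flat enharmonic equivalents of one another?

Yes

E# = pitch class 5 and Gbb = pitch class 5 — the same pitch class, so they are enharmonic equivalents.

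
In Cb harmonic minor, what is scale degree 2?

Db

Degree 2 takes the letter 1 step above C, which is D.
In harmonic minor, degree 2 sits 2 semitones above the tonic. Cb + 2 semitones is pitch class 1, spelled on D as Db.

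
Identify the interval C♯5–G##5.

The letter names run C→G, a span of 4 letter steps, so the interval is some kind of fifth.
C# to G## is 8 semitones. A perfect fifth is 7, so 8 makes it augmented.

augmented fifth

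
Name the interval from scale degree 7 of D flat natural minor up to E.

Scale degree 7 of Db natural minor is Cb.
Cb up to E: letters C→E make it a third; 5 semitones makes it augmented.

augmented third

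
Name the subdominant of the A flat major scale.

The Ab major scale runs Ab Bb C Db Eb F G.
Degree 4 is Db.

Db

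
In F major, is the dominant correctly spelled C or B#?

C

Each scale degree takes a distinct letter name. Degree 5 of a scale on F must use the letter C.
C and B# are enharmonically the same pitch, but only C uses the letter C, so it is the correct spelling here.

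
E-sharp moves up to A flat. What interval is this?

Counting letters E–F–G–A gives a fourth.
E#→Ab = 3 semitones, 2 narrower than the perfect fourth (5), so doubly diminished.

doubly diminished fourth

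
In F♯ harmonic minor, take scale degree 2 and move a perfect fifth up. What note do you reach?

Scale degree 2 of F# harmonic minor is G#.
A perfect fifth (7 semitones) above G# lands on the letter D, giving D#.

D#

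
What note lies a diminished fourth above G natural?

G up a perfect fourth is C, so the target letter is C.
From G, a diminished fourth is 4 semitones up: Cb.

Cb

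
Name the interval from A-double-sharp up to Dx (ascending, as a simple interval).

perfect fourth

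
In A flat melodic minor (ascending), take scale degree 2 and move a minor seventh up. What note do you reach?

Scale degree 2 of Ab melodic minor (ascending) is Bb.
A minor seventh (10 semitones) above Bb lands on the letter A, giving Ab.

Ab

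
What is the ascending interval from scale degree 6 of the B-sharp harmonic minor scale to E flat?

diminished sixth

Scale degree 6 of B# harmonic minor is G#.
G# up to Eb: letters G→E make it a sixth; 7 semitones makes it diminished.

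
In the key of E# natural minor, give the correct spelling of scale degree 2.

F##

Degree 2 takes the letter 1 step above E, which is F.
In natural minor, degree 2 sits 2 semitones above the tonic. E# + 2 semitones is pitch class 7, spelled on F as F##.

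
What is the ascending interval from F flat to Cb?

The letter names run F→C, a span of 4 letter steps, so the interval is some kind of fifth.
Fb to Cb is 7 semitones. A perfect fifth is 7, so 7 makes it perfect.

perfect fifth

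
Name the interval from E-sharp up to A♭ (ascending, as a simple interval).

The letter names run E→A, a span of 3 letter steps, so the interval is some kind of fourth.
E# to Ab is 3 semitones. A perfect fourth is 5, so 3 makes it doubly diminished.

doubly diminished fourth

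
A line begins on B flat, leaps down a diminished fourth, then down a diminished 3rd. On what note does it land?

D##

A diminished fourth down from Bb is F# (letter F, 4 semitones down).
A diminished third down from F# is D## (letter D, 2 semitones down).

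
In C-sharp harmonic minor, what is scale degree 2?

D#

The C# harmonic minor scale runs C# D# E F# G# A B#.
Degree 2 is D#.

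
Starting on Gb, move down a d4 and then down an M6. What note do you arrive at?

F

A diminished fourth down from Gb is D (letter D, 4 semitones down).
A major sixth down from D is F (letter F, 9 semitones down).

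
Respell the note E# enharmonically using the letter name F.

E# is pitch class 5. The letter F alone is pitch class 5.
Pitch class 5 on F needs no accidental: F.

F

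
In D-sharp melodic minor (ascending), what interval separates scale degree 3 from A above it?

minor third

Scale degree 3 of D# melodic minor (ascending) is F#.
F# up to A: letters F→A make it a third; 3 semitones makes it minor.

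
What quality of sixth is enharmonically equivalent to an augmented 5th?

An augmented fifth spans 8 semitones.
A sixth spanning 8 semitones is minor (the major sixth is 9).

minor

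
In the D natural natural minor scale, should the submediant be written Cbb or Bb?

Each scale degree takes a distinct letter name. Degree 6 of a scale on D must use the letter B.
Bb and Cbb are enharmonically the same pitch, but only Bb uses the letter B, so it is the correct spelling here.

Bb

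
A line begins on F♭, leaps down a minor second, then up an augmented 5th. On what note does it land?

A minor second down from Fb is Eb (letter E, 1 semitone down).
An augmented fifth up from Eb is B (letter B, 8 semitones up).

B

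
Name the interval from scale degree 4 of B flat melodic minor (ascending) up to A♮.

Scale degree 4 of Bb melodic minor (ascending) is Eb.
Eb up to A: letters E→A make it a fourth; 6 semitones makes it augmented.

augmented fourth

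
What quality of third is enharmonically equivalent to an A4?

doubly augmented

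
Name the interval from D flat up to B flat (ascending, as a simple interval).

major sixth

Counting letters D–E–F–G–A–B gives a sixth.
Db→Bb = 9 semitones, exactly the major sixth.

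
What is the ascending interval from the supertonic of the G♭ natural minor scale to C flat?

The supertonic of Gb natural minor is Ab.
Ab up to Cb: letters A→C make it a third; 3 semitones makes it minor.

minor third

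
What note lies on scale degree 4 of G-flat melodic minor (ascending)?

Cb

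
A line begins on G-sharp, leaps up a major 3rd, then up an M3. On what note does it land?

D##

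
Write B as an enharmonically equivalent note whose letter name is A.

Plain A sits 2 semitones below B, so on the letter A the same pitch needs a double sharp: A##.

A##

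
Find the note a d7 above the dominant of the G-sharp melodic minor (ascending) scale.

C

The dominant of G# melodic minor (ascending) is D#.
A diminished seventh (9 semitones) above D# lands on the letter C, giving C.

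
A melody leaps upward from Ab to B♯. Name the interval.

doubly augmented second

Counting letters A–B gives a second.
Ab→B# = 4 semitones, 2 wider than the major second (2), so doubly augmented.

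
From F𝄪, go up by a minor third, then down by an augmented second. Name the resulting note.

G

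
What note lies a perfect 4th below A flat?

Eb

A down a perfect fourth is E, so the target letter is E.
From Ab, a perfect fourth is 5 semitones down: Eb.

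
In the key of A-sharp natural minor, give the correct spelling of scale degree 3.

Degree 3 takes the letter 2 steps above A, which is C.
In natural minor, degree 3 sits 3 semitones above the tonic. A# + 3 semitones is pitch class 1, spelled on C as C#.

C#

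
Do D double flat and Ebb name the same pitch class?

No

Dbb is pitch class 0; Ebb is pitch class 2.
The pitch classes differ (0 vs. 2), so they are not enharmonic equivalents.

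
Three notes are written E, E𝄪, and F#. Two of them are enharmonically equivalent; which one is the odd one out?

In 12-tone equal temperament, enharmonic equivalents share a pitch class. E is pitch class 4; E## is pitch class 6; F# is pitch class 6.
E## and F# share pitch class 6, while E is pitch class 4.

E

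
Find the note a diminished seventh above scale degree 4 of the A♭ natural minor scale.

Cbb

Scale degree 4 of Ab natural minor is Db.
A diminished seventh (9 semitones) above Db lands on the letter C, giving Cbb.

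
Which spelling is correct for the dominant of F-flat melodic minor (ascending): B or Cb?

Each scale degree takes a distinct letter name. Degree 5 of a scale on F must use the letter C.
Cb and B are enharmonically the same pitch, but only Cb uses the letter C, so it is the correct spelling here.

Cb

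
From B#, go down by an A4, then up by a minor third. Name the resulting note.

A

An augmented fourth down from B# is F# (letter F, 6 semitones down).
A minor third up from F# is A (letter A, 3 semitones up).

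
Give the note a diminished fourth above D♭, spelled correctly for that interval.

Gbb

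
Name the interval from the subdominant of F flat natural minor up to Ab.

The subdominant of Fb natural minor is Bbb.
Bbb up to Ab: letters B→A make it a seventh; 11 semitones makes it major.

major seventh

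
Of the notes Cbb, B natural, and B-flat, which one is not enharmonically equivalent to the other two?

In 12-tone equal temperament, enharmonic equivalents share a pitch class. Cbb is pitch class 10; B is pitch class 11; Bb is pitch class 10.
Cbb and Bb share pitch class 10, while B is pitch class 11.

B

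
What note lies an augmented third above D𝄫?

A third above D lands on the letter F.
An augmented third spans 5 semitones, so Dbb moves to pitch class 5. On the letter F that is F.

F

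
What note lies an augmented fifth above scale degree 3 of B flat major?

A#

Scale degree 3 of Bb major is D.
An augmented fifth (8 semitones) above D lands on the letter A, giving A#.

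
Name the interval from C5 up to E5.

major third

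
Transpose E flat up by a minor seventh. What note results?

Db

A seventh above E lands on the letter D.
A minor seventh spans 10 semitones, so Eb moves to pitch class 1. On the letter D that is Db.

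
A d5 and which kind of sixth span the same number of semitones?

doubly diminished

A diminished fifth spans 6 semitones.
A sixth spanning 6 semitones is doubly diminished (the major sixth is 9).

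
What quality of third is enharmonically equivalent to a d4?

major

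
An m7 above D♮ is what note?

C

D up a major seventh is C#, so the target letter is C.
From D, a minor seventh is 10 semitones up: C.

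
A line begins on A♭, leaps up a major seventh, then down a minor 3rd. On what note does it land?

A major seventh up from Ab is G (letter G, 11 semitones up).
A minor third down from G is E (letter E, 3 semitones down).

E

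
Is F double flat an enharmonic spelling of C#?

No

Fbb is pitch class 3; C# is pitch class 1.
The pitch classes differ (3 vs. 1), so they are not enharmonic equivalents.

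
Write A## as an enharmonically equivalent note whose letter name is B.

B

A## is pitch class 11. The letter B alone is pitch class 11.
Pitch class 11 on B needs no accidental: B.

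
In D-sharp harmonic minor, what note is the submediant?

B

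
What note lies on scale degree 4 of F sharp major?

B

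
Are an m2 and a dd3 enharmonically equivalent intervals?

Yes

A minor second spans 1 semitone; a doubly diminished third spans 1.
They are enharmonically equivalent.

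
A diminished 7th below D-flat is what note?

A seventh below D lands on the letter E.
A diminished seventh spans 9 semitones, so Db moves to pitch class 4. On the letter E that is E.

E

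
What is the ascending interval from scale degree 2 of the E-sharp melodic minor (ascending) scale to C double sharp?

perfect fifth

Scale degree 2 of E# melodic minor (ascending) is F##.
F## up to C##: letters F→C make it a fifth; 7 semitones makes it perfect.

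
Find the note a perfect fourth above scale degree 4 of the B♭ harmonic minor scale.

Ab

Scale degree 4 of Bb harmonic minor is Eb.
A perfect fourth (5 semitones) above Eb lands on the letter A, giving Ab.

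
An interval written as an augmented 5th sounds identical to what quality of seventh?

An augmented fifth spans 8 semitones.
A seventh spanning 8 semitones is doubly diminished (the major seventh is 11).

doubly diminished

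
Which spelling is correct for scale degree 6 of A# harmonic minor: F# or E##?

Each scale degree takes a distinct letter name. Degree 6 of a scale on A must use the letter F.
F# and E## are enharmonically the same pitch, but only F# uses the letter F, so it is the correct spelling here.

F#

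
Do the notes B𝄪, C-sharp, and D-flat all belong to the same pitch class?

Yes

B## is pitch class 1; C# is pitch class 1; Db is pitch class 1.
All spellings map to pitch class 1, so they are enharmonically equivalent.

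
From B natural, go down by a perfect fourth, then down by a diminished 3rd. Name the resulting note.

D##

A perfect fourth down from B is F# (letter F, 5 semitones down).
A diminished third down from F# is D## (letter D, 2 semitones down).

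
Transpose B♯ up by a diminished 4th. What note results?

E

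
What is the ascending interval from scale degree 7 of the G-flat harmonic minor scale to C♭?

diminished fifth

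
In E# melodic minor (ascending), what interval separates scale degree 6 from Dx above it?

Scale degree 6 of E# melodic minor (ascending) is C##.
C## up to D##: letters C→D make it a second; 2 semitones makes it major.

major second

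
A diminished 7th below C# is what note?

A seventh below C lands on the letter D.
A diminished seventh spans 9 semitones, so C# moves to pitch class 4. On the letter D that is D##.

D##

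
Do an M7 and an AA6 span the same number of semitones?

Yes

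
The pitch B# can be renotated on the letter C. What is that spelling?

Plain C sits at the same pitch as B#, so on the letter C the same pitch needs a natural: C.

C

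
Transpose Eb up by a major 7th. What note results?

A seventh above E lands on the letter D.
A major seventh spans 11 semitones, so Eb moves to pitch class 2. On the letter D that is D.

D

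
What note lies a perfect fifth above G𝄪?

G up a perfect fifth is D, so the target letter is D.
From G##, a perfect fifth is 7 semitones up: D##.

D##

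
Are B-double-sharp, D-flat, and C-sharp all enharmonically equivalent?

Yes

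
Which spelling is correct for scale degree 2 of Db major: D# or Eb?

Each scale degree takes a distinct letter name. Degree 2 of a scale on D must use the letter E.
Eb and D# are enharmonically the same pitch, but only Eb uses the letter E, so it is the correct spelling here.

Eb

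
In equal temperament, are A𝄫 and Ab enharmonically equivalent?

Abb is pitch class 7; Ab is pitch class 8.
The pitch classes differ (7 vs. 8), so they are not enharmonic equivalents.

No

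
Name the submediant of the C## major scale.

Degree 6 takes the letter 5 steps above C, which is A.
In major, degree 6 sits 9 semitones above the tonic. C## + 9 semitones is pitch class 11, spelled on A as A##.

A##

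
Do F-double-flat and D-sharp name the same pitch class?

Yes

Fbb = pitch class 3 and D# = pitch class 3 — the same pitch class, so they are enharmonic equivalents.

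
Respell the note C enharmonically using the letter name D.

Dbb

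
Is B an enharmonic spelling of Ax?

Yes

B is pitch class 11; A## is pitch class 11.
All spellings map to pitch class 11, so they are enharmonically equivalent.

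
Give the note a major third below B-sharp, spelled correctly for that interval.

A third below B lands on the letter G.
A major third spans 4 semitones, so B# moves to pitch class 8. On the letter G that is G#.

G#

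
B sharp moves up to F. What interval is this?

The letter names run B→F, a span of 4 letter steps, so the interval is some kind of fifth.
B# to F is 5 semitones. A perfect fifth is 7, so 5 makes it doubly diminished.

doubly diminished fifth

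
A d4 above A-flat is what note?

A up a perfect fourth is D, so the target letter is D.
From Ab, a diminished fourth is 4 semitones up: Dbb.

Dbb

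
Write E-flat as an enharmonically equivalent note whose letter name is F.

Plain F sits 2 semitones above Eb, so on the letter F the same pitch needs a double flat: Fbb.

Fbb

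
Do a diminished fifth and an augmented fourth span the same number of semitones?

A diminished fifth spans 6 semitones; an augmented fourth spans 6.
They are enharmonically equivalent.

Yes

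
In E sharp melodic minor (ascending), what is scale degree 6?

C##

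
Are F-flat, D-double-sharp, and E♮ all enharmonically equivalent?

Fb = pitch class 4 and D## = pitch class 4 and E = pitch class 4 — the same pitch class, so they are enharmonic equivalents.

Yes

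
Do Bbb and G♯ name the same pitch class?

Two spellings are enharmonically equivalent only if they share a pitch class.
Here Bbb → 9, G# → 8; 8 ≠ 9, so they are not.

No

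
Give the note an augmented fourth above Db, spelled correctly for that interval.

G

A fourth above D lands on the letter G.
An augmented fourth spans 6 semitones, so Db moves to pitch class 7. On the letter G that is G.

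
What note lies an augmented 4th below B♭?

Fb

B down a perfect fourth is F#, so the target letter is F.
From Bb, an augmented fourth is 6 semitones down: Fb.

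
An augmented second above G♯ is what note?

A second above G lands on the letter A.
An augmented second spans 3 semitones, so G# moves to pitch class 11. On the letter A that is A##.

A##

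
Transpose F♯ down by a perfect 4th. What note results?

C#

A fourth below F lands on the letter C.
A perfect fourth spans 5 semitones, so F# moves to pitch class 1. On the letter C that is C#.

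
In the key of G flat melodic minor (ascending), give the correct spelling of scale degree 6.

Degree 6 takes the letter 5 steps above G, which is E.
In melodic minor (ascending), degree 6 sits 9 semitones above the tonic. Gb + 9 semitones is pitch class 3, spelled on E as Eb.

Eb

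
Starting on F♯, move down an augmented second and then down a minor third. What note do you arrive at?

C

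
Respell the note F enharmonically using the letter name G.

Plain G sits 2 semitones above F, so on the letter G the same pitch needs a double flat: Gbb.

Gbb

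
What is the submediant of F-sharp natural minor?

Degree 6 takes the letter 5 steps above F, which is D.
In natural minor, degree 6 sits 8 semitones above the tonic. F# + 8 semitones is pitch class 2, spelled on D as D.

D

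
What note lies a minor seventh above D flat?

A seventh above D lands on the letter C.
A minor seventh spans 10 semitones, so Db moves to pitch class 11. On the letter C that is Cb.

Cb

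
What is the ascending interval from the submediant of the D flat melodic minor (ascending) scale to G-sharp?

augmented sixth

The submediant of Db melodic minor (ascending) is Bb.
Bb up to G#: letters B→G make it a sixth; 10 semitones makes it augmented.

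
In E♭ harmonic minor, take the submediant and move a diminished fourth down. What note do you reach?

G

The submediant of Eb harmonic minor is Cb.
A diminished fourth (4 semitones) below Cb lands on the letter G, giving G.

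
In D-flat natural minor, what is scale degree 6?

Bbb

Degree 6 takes the letter 5 steps above D, which is B.
In natural minor, degree 6 sits 8 semitones above the tonic. Db + 8 semitones is pitch class 9, spelled on B as Bbb.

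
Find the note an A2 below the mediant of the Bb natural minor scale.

Cbb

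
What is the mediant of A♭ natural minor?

Cb

Degree 3 takes the letter 2 steps above A, which is C.
In natural minor, degree 3 sits 3 semitones above the tonic. Ab + 3 semitones is pitch class 11, spelled on C as Cb.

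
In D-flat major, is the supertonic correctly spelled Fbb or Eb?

Eb

Each scale degree takes a distinct letter name. Degree 2 of a scale on D must use the letter E.
Eb and Fbb are enharmonically the same pitch, but only Eb uses the letter E, so it is the correct spelling here.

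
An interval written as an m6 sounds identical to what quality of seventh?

A minor sixth spans 8 semitones.
A seventh spanning 8 semitones is doubly diminished (the major seventh is 11).

doubly diminished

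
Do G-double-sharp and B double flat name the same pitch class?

Yes

G## is pitch class 9; Bbb is pitch class 9.
All spellings map to pitch class 9, so they are enharmonically equivalent.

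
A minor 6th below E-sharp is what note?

G##

E down a major sixth is G, so the target letter is G.
From E#, a minor sixth is 8 semitones down: G##.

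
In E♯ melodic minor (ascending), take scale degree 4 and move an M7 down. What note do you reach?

B

Scale degree 4 of E# melodic minor (ascending) is A#.
A major seventh (11 semitones) below A# lands on the letter B, giving B.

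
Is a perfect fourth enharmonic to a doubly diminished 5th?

Yes

A perfect fourth spans 5 semitones; a doubly diminished fifth spans 5.
They are enharmonically equivalent.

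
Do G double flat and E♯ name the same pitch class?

Yes

Gbb = pitch class 5 and E# = pitch class 5 — the same pitch class, so they are enharmonic equivalents.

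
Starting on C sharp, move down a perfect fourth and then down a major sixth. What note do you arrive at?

A perfect fourth down from C# is G# (letter G, 5 semitones down).
A major sixth down from G# is B (letter B, 9 semitones down).

B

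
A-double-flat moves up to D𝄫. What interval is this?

perfect fourth

Counting letters A–B–C–D gives a fourth.
Abb→Dbb = 5 semitones, exactly the perfect fourth.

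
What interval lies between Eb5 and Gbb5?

diminished third

Counting letters E–F–G gives a third.
Eb→Gbb = 2 semitones, 2 narrower than the major third (4), so diminished.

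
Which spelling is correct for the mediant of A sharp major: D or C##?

C##

Each scale degree takes a distinct letter name. Degree 3 of a scale on A must use the letter C.
C## and D are enharmonically the same pitch, but only C## uses the letter C, so it is the correct spelling here.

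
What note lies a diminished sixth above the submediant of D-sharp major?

G

The submediant of D# major is B#.
A diminished sixth (7 semitones) above B# lands on the letter G, giving G.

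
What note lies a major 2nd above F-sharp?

G#

A second above F lands on the letter G.
A major second spans 2 semitones, so F# moves to pitch class 8. On the letter G that is G#.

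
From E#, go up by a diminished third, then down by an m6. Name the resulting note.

A diminished third up from E# is G (letter G, 2 semitones up).
A minor sixth down from G is B (letter B, 8 semitones down).

B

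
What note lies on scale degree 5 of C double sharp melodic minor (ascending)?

G##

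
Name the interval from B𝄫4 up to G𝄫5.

The letter names run B→G, a span of 5 letter steps, so the interval is some kind of sixth.
Bbb to Gbb is 8 semitones. A major sixth is 9, so 8 makes it minor.

minor sixth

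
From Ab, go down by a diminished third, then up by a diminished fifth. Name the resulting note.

C

A diminished third down from Ab is F# (letter F, 2 semitones down).
A diminished fifth up from F# is C (letter C, 6 semitones up).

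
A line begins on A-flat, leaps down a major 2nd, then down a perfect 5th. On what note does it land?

Cb

A major second down from Ab is Gb (letter G, 2 semitones down).
A perfect fifth down from Gb is Cb (letter C, 7 semitones down).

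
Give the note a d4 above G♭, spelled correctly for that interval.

G up a perfect fourth is C, so the target letter is C.
From Gb, a diminished fourth is 4 semitones up: Cbb.

Cbb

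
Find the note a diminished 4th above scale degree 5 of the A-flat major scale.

Abb

Scale degree 5 of Ab major is Eb.
A diminished fourth (4 semitones) above Eb lands on the letter A, giving Abb.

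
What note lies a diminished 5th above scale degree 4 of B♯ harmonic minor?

B

Scale degree 4 of B# harmonic minor is E#.
A diminished fifth (6 semitones) above E# lands on the letter B, giving B.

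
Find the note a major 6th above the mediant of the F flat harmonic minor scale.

The mediant of Fb harmonic minor is Abb.
A major sixth (9 semitones) above Abb lands on the letter F, giving Fb.

Fb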